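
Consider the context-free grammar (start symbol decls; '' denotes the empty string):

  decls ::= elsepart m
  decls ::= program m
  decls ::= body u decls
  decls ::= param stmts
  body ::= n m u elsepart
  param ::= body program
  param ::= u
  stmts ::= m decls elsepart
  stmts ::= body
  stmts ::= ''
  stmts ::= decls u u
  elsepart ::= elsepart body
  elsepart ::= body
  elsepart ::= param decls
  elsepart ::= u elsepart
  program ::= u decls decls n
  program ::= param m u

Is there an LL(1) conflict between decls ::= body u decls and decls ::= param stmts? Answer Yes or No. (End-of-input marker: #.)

Yes

FIRST(body u decls) = { n } and FIRST(param stmts) = { n, u }.
Both contain n, so the two alternatives are not disjoint — LL(1) conflict.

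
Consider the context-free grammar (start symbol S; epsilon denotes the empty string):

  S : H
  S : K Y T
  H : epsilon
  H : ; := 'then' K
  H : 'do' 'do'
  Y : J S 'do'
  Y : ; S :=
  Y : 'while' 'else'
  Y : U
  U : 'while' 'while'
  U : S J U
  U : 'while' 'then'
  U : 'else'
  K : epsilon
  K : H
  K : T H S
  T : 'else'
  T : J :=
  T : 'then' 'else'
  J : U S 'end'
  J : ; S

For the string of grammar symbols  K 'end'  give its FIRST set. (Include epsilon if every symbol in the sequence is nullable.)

Add FIRST(K)\{epsilon} = { 'do', 'else', 'then', 'while', ; }; K is nullable, continue.
'end' is a terminal; add {'end'} and stop.

{ 'do', 'else', 'end', 'then', 'while', ; }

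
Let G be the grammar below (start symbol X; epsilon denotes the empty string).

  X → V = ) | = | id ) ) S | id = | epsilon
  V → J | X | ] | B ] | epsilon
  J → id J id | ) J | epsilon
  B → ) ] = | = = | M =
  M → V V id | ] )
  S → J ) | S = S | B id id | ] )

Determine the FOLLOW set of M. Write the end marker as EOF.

{ = }

In B → M =: add FIRST(=) = { = }.
Union: FOLLOW(M) = { = }.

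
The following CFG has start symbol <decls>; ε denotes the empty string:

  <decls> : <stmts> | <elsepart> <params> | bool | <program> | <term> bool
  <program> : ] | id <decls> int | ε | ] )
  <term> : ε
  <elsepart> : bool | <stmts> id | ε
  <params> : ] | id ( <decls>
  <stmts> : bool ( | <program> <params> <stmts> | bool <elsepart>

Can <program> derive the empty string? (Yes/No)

Yes

<program> has an ε-production, so <program> ⇒ ε.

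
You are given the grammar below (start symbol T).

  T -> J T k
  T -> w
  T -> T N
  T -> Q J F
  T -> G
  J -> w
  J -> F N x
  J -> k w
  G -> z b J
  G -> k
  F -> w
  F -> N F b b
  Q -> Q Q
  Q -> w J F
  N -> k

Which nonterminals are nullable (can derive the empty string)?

No nonterminal has an empty production or an RHS whose symbols are all nullable.

{ } (none)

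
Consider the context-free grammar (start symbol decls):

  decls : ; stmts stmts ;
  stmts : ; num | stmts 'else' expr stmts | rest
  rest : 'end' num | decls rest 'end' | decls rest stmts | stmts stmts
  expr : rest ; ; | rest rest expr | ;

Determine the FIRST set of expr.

From expr : rest ; ;: add FIRST(rest) = { 'end', ; }.
From expr : rest rest expr: add FIRST(rest) = { 'end', ; }.
expr : ; contributes {;}.
Union: FIRST(expr) = { 'end', ; }.

{ 'end', ; }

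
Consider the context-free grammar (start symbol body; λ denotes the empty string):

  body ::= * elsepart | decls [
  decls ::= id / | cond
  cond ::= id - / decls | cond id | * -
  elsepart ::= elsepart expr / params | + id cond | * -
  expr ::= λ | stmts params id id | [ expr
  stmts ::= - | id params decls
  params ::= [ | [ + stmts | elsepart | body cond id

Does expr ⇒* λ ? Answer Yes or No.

expr has an λ-production, so expr ⇒ λ.

Yes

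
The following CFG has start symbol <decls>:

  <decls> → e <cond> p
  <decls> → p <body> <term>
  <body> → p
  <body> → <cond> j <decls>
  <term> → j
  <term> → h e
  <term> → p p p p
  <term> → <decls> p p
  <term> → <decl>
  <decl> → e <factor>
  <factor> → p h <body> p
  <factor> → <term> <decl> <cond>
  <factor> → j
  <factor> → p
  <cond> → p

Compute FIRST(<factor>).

{ e, h, j, p }

<factor> → p h <body> p contributes {p}.
From <factor> → <term> <decl> <cond>: add FIRST(<term>) = { e, h, j, p }.
<factor> → j contributes {j}.
<factor> → p contributes {p}.
Union: FIRST(<factor>) = { e, h, j, p }.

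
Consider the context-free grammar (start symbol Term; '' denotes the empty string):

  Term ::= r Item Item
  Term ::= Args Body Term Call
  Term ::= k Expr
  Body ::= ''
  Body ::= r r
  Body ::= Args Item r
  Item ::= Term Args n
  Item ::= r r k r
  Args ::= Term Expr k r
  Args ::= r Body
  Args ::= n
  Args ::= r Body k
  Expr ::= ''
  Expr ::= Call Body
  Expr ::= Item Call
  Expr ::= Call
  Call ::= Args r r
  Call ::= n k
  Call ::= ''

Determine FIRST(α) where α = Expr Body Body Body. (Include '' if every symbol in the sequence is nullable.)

{ k, n, r, '' }

Add FIRST(Expr)\{''} = { k, n, r }; Expr is nullable, continue.
Add FIRST(Body)\{''} = { k, n, r }; Body is nullable, continue.
Add FIRST(Body)\{''} = { k, n, r }; Body is nullable, continue.
Add FIRST(Body)\{''} = { k, n, r }; Body is nullable, continue.
Every symbol is nullable, so include ''.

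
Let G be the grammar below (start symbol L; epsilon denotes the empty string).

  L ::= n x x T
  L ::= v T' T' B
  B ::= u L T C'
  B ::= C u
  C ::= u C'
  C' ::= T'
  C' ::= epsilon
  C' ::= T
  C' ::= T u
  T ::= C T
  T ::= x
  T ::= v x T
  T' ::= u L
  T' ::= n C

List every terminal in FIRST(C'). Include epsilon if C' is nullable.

From C' ::= T': add FIRST(T') = { n, u }.
C' ::= epsilon contributes epsilon.
From C' ::= T: add FIRST(T) = { u, v, x }.
From C' ::= T u: add FIRST(T) = { u, v, x }.
Union: FIRST(C') = { n, u, v, x, epsilon }.

{ n, u, v, x, epsilon }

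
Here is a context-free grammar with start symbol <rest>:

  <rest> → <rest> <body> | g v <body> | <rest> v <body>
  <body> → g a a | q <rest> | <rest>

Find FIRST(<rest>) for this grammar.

From <rest> → <rest> <body>: add FIRST(<rest>) = { g }.
<rest> → g v <body> contributes {g}.
From <rest> → <rest> v <body>: add FIRST(<rest>) = { g }.
Union: FIRST(<rest>) = { g }.

{ g }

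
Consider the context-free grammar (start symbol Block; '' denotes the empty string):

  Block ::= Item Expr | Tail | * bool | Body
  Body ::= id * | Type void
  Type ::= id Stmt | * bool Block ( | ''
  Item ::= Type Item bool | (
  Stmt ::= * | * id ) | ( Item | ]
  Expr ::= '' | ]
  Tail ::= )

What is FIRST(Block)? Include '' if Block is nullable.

From Block ::= Item Expr: add FIRST(Item) = { (, *, id }.
From Block ::= Tail: add FIRST(Tail) = { ) }.
Block ::= * bool contributes {*}.
From Block ::= Body: add FIRST(Body) = { *, id, void }.
Union: FIRST(Block) = { (, ), *, id, void }.

{ (, ), *, id, void }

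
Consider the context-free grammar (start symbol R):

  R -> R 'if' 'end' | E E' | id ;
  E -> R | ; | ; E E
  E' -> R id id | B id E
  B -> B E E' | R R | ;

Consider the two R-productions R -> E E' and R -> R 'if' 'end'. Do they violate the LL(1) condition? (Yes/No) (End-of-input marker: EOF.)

FIRST(E E') = { ;, id } and FIRST(R 'if' 'end') = { ;, id }.
Both contain ;, so the two alternatives are not disjoint — LL(1) conflict.

Yes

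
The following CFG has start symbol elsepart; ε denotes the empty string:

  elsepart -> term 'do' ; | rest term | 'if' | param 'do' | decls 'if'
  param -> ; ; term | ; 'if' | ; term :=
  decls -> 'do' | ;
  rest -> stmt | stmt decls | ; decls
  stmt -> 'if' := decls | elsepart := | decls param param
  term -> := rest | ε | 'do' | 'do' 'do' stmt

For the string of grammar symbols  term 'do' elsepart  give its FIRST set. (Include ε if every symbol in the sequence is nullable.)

Add FIRST(term)\{ε} = { 'do', := }; term is nullable, continue.
'do' is a terminal; add {'do'} and stop.

{ 'do', := }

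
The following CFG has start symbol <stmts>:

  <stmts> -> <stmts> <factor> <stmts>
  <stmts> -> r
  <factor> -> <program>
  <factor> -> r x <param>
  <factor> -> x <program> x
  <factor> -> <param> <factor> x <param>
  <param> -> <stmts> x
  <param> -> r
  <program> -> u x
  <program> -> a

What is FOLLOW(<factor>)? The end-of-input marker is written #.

In <stmts> -> <stmts> <factor> <stmts>: add FIRST(<stmts>) = { r }.
In <factor> -> <param> <factor> x <param>: add FIRST(x <param>) = { x }.
Union: FOLLOW(<factor>) = { r, x }.

{ r, x }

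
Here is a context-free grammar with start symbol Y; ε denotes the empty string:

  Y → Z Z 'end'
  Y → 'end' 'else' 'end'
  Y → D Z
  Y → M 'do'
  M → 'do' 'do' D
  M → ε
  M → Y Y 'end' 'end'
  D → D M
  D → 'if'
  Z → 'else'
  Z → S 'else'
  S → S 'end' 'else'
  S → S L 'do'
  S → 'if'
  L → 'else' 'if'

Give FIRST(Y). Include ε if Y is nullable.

From Y → Z Z 'end': add FIRST(Z) = { 'else', 'if' }.
Y → 'end' 'else' 'end' contributes {'end'}.
From Y → D Z: add FIRST(D) = { 'if' }.
From Y → M 'do': M nullable, take FIRST(M) ∪ {'do'} = { 'do', 'else', 'end', 'if' }.
Union: FIRST(Y) = { 'do', 'else', 'end', 'if' }.

{ 'do', 'else', 'end', 'if' }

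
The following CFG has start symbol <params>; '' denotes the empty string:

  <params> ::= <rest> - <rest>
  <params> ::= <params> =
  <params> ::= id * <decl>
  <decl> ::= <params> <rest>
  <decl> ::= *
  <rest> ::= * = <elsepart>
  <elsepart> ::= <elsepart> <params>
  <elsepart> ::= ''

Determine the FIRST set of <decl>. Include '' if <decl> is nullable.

From <decl> ::= <params> <rest>: add FIRST(<params>) = { *, id }.
<decl> ::= * contributes {*}.
Union: FIRST(<decl>) = { *, id }.

{ *, id }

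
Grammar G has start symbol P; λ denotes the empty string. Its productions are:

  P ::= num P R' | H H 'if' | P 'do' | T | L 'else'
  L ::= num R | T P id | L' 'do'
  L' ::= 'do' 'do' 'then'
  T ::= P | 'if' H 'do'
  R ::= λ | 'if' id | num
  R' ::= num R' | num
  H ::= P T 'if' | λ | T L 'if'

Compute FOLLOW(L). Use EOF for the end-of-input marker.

{ 'else', 'if' }

In P ::= L 'else': add FIRST('else') = { 'else' }.
In H ::= T L 'if': add FIRST('if') = { 'if' }.
Union: FOLLOW(L) = { 'else', 'if' }.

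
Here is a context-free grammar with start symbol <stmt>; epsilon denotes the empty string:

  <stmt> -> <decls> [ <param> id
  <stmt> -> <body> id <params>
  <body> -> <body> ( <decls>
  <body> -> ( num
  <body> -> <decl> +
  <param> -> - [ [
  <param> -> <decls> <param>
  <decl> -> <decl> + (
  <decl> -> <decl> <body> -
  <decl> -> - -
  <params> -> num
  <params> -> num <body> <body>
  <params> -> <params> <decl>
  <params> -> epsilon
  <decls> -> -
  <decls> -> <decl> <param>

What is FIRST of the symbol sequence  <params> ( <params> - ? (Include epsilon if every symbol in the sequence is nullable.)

{ (, -, num }

Add FIRST(<params>)\{epsilon} = { -, num }; <params> is nullable, continue.
( is a terminal; add {(} and stop.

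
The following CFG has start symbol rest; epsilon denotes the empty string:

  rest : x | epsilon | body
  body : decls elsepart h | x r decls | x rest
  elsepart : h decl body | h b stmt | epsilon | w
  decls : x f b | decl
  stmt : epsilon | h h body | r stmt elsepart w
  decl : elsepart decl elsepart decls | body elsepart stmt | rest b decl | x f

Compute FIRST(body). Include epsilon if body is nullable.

From body : decls elsepart h: add FIRST(decls) = { b, h, w, x }.
body : x r decls contributes {x}.
body : x rest contributes {x}.
Union: FIRST(body) = { b, h, w, x }.

{ b, h, w, x }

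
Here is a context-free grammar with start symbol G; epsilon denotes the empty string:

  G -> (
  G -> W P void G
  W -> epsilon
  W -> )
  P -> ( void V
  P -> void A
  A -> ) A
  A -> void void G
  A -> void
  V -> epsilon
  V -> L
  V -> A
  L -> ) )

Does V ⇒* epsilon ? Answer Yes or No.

Yes

V has an epsilon-production, so V ⇒ epsilon.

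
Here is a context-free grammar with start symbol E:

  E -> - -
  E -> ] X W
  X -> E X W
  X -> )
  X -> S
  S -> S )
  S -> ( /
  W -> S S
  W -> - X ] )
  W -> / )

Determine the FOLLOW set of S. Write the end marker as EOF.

In X -> S: S is at the end, add FOLLOW(X) = { (, -, /, ] }.
In S -> S ): add FIRST()) = { ) }.
In W -> S S: add FIRST(S) = { ( }.
In W -> S S: S is at the end, add FOLLOW(W) = { EOF, (, ), -, /, ] }.
Union: FOLLOW(S) = { EOF, (, ), -, /, ] }.

{ EOF, (, ), -, /, ] }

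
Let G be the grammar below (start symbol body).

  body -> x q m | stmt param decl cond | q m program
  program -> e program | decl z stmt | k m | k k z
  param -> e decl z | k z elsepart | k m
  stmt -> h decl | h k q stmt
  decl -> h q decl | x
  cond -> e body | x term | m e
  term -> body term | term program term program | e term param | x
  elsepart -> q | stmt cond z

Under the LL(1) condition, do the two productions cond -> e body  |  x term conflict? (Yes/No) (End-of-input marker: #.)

No

FIRST(e body) = { e } and FIRST(x term) = { x }.
The FIRST sets are disjoint and neither alternative is nullable — no conflict.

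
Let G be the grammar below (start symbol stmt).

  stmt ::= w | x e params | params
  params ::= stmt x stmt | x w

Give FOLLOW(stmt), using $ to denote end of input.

stmt is the start symbol, so $ ∈ FOLLOW(stmt).
In params ::= stmt x stmt: add FIRST(x stmt) = { x }.
In params ::= stmt x stmt: stmt is at the end, add FOLLOW(params) = { $, x }.
Union: FOLLOW(stmt) = { $, x }.

{ $, x }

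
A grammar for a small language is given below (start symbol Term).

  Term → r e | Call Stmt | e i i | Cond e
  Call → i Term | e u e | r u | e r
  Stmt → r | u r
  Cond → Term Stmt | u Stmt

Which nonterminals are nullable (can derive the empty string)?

No nonterminal has an empty production or an RHS whose symbols are all nullable.

{ } (none)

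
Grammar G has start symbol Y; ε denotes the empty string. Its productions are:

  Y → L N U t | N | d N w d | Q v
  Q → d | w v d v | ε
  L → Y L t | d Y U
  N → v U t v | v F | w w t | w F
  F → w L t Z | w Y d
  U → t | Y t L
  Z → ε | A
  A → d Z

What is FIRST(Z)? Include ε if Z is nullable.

{ d, ε }

Z → ε contributes ε.
From Z → A: add FIRST(A) = { d }.
Union: FIRST(Z) = { d, ε }.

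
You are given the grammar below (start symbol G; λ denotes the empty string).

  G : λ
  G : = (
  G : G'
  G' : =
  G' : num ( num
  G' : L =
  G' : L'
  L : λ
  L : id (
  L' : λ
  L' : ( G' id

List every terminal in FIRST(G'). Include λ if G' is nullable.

{ (, =, id, num, λ }

G' : = contributes {=}.
G' : num ( num contributes {num}.
From G' : L =: L nullable, take FIRST(L) ∪ {=} = { =, id }.
From G' : L': add FIRST(L') = { (, λ } (including λ since L' is nullable).
Union: FIRST(G') = { (, =, id, num, λ }.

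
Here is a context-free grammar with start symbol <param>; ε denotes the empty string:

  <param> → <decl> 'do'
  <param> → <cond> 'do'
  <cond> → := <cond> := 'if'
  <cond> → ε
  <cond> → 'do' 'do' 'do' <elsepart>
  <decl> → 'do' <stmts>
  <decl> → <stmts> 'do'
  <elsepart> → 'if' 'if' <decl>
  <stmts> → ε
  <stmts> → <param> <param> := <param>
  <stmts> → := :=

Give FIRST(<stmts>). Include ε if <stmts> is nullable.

<stmts> → ε contributes ε.
From <stmts> → <param> <param> := <param>: add FIRST(<param>) = { 'do', := }.
<stmts> → := := contributes {:=}.
Union: FIRST(<stmts>) = { 'do', :=, ε }.

{ 'do', :=, ε }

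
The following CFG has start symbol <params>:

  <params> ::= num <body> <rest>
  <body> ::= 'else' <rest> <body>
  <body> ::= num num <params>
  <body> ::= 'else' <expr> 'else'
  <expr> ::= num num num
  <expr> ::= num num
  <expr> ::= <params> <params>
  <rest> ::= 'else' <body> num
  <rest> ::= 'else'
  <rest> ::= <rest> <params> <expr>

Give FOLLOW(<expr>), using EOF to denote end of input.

{ EOF, 'else', num }

In <body> ::= 'else' <expr> 'else': add FIRST('else') = { 'else' }.
In <rest> ::= <rest> <params> <expr>: <expr> is at the end, add FOLLOW(<rest>) = { EOF, 'else', num }.
Union: FOLLOW(<expr>) = { EOF, 'else', num }.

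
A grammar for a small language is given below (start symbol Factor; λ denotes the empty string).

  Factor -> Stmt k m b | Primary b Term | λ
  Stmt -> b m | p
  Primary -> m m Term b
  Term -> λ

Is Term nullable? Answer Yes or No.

Yes

Term has an λ-production, so Term ⇒ λ.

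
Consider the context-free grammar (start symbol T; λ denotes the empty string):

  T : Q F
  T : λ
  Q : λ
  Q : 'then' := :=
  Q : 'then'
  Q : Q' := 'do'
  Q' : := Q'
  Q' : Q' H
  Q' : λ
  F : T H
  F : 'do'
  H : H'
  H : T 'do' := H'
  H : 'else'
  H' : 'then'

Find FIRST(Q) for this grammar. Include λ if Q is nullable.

Q : λ contributes λ.
Q : 'then' := := contributes {'then'}.
Q : 'then' contributes {'then'}.
From Q : Q' := 'do': Q' nullable, take FIRST(Q') ∪ {:=} = { 'do', 'else', 'then', := }.
Union: FIRST(Q) = { 'do', 'else', 'then', :=, λ }.

{ 'do', 'else', 'then', :=, λ }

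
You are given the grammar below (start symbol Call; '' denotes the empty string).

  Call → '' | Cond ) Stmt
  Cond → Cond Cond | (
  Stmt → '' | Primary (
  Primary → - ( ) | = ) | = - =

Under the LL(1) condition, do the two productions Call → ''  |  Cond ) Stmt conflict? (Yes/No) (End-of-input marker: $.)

FIRST('') = { '' } and FIRST(Cond ) Stmt) = { ( }.
The first is nullable but FOLLOW(Call) = { $ } is disjoint from FIRST of the second.

No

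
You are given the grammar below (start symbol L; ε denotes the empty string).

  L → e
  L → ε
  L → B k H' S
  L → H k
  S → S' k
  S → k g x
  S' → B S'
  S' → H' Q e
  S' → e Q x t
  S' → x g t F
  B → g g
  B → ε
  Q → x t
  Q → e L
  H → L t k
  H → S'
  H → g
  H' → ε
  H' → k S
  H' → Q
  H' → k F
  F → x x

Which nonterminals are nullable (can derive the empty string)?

{ B, H', L }

Directly nullable (have an ε-production): L, B, H'.
No other nonterminal has a production whose RHS symbols are all nullable.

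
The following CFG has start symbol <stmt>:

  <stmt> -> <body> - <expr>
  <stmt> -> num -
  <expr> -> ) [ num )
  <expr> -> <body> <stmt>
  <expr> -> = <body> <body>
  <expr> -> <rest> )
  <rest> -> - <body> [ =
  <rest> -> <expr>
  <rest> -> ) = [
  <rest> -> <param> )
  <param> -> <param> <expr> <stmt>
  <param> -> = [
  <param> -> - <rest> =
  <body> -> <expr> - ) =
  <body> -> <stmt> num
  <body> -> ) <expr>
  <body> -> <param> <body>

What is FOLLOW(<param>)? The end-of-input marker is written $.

In <rest> -> <param> ): add FIRST()) = { ) }.
In <param> -> <param> <expr> <stmt>: add FIRST(<expr> <stmt>) = { ), -, =, num }.
In <body> -> <param> <body>: add FIRST(<body>) = { ), -, =, num }.
Union: FOLLOW(<param>) = { ), -, =, num }.

{ ), -, =, num }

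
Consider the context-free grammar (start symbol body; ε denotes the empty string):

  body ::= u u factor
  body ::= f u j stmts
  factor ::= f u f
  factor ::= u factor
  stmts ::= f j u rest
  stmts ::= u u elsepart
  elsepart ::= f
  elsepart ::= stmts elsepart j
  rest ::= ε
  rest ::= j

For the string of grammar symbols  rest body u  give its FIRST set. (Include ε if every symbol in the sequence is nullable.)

{ f, j, u }

Add FIRST(rest)\{ε} = { j }; rest is nullable, continue.
Add FIRST(body) = { f, u }; body is not nullable, stop.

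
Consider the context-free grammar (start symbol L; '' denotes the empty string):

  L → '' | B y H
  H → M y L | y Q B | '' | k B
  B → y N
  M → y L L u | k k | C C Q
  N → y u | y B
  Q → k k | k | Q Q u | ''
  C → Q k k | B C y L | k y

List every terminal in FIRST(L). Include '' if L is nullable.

L → '' contributes ''.
From L → B y H: add FIRST(B) = { y }.
Union: FIRST(L) = { y, '' }.

{ y, '' }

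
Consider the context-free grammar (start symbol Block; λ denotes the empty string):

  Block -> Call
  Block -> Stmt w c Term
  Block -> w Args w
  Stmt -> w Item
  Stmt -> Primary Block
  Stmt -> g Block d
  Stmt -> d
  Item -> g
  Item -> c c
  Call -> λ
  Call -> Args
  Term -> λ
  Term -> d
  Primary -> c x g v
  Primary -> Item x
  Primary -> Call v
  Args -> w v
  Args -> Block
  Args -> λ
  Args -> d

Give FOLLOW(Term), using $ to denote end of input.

In Block -> Stmt w c Term: Term is at the end, add FOLLOW(Block) = { $, d, v, w }.
Union: FOLLOW(Term) = { $, d, v, w }.

{ $, d, v, w }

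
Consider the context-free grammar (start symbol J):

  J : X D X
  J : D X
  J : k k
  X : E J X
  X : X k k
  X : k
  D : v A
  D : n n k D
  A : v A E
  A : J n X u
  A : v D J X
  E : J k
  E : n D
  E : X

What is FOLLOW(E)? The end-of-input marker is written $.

{ k, n, v }

In X : E J X: add FIRST(J X) = { k, n, v }.
In A : v A E: E is at the end, add FOLLOW(A) = { k, n, v }.
Union: FOLLOW(E) = { k, n, v }.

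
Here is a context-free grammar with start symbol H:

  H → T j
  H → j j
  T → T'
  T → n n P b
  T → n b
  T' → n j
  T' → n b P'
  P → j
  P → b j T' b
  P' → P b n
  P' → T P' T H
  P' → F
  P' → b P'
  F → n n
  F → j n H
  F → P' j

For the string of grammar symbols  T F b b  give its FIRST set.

{ n }

Add FIRST(T) = { n }; T is not nullable, stop.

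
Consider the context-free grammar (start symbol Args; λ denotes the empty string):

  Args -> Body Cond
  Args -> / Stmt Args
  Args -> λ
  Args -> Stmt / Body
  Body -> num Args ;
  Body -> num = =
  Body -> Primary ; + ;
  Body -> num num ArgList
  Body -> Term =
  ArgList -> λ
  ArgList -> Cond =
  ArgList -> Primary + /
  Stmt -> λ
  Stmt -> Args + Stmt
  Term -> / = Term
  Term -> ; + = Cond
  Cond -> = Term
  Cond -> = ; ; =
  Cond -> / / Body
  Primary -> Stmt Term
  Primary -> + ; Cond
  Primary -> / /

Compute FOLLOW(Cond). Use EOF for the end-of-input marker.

{ EOF, +, ;, = }

In Args -> Body Cond: Cond is at the end, add FOLLOW(Args) = { EOF, +, ; }.
In ArgList -> Cond =: add FIRST(=) = { = }.
In Term -> ; + = Cond: Cond is at the end, add FOLLOW(Term) = { EOF, +, ;, = }.
In Primary -> + ; Cond: Cond is at the end, add FOLLOW(Primary) = { +, ; }.
Union: FOLLOW(Cond) = { EOF, +, ;, = }.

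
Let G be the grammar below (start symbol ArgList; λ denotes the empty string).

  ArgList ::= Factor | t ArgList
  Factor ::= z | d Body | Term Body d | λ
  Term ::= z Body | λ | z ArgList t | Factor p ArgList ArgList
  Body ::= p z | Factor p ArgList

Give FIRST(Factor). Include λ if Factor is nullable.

{ d, p, z, λ }

Factor ::= z contributes {z}.
Factor ::= d Body contributes {d}.
From Factor ::= Term Body d: Term nullable, take FIRST(Term) ∪ FIRST(Body) = { d, p, z }.
Factor ::= λ contributes λ.
Union: FIRST(Factor) = { d, p, z, λ }.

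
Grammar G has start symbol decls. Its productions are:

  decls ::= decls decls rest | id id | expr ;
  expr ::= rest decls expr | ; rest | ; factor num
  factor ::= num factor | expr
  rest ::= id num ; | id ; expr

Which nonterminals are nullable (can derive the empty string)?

{ } (none)

No nonterminal has an empty production or an RHS whose symbols are all nullable.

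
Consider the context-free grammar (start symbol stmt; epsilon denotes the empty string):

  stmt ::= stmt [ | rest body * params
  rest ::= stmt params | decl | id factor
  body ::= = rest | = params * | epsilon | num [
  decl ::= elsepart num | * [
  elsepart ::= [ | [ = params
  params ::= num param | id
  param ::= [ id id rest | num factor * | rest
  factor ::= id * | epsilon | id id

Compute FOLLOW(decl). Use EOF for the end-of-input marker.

{ EOF, *, =, [, id, num }

In rest ::= decl: decl is at the end, add FOLLOW(rest) = { EOF, *, =, [, id, num }.
Union: FOLLOW(decl) = { EOF, *, =, [, id, num }.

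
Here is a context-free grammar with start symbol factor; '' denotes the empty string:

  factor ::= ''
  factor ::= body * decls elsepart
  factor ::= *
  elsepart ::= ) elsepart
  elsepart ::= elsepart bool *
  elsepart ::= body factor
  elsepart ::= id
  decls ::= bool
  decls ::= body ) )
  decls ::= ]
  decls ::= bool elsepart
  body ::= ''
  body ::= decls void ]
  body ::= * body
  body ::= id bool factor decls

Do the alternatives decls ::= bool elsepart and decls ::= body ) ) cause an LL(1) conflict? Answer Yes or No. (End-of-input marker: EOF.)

FIRST(bool elsepart) = { bool } and FIRST(body ) )) = { ), *, ], bool, id }.
Both contain bool, so the two alternatives are not disjoint — LL(1) conflict.

Yes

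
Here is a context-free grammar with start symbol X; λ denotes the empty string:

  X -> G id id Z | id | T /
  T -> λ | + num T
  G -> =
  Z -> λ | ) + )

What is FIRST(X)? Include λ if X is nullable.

From X -> G id id Z: add FIRST(G) = { = }.
X -> id contributes {id}.
From X -> T /: T nullable, take FIRST(T) ∪ {/} = { +, / }.
Union: FIRST(X) = { +, /, =, id }.

{ +, /, =, id }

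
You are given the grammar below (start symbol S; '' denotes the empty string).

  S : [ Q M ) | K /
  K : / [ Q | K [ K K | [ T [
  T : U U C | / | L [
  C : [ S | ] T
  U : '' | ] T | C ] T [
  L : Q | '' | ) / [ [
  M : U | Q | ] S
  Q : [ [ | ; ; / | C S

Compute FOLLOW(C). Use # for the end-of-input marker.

{ ), /, [, ] }

In T : U U C: C is at the end, add FOLLOW(T) = { ), /, [, ] }.
In U : C ] T [: add FIRST(] T [) = { ] }.
In Q : C S: add FIRST(S) = { /, [ }.
Union: FOLLOW(C) = { ), /, [, ] }.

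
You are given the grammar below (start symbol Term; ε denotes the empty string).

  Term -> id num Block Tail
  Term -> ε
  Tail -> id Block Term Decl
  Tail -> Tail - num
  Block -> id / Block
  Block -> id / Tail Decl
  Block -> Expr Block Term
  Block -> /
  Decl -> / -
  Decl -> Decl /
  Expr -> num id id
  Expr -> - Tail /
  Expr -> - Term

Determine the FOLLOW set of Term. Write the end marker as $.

{ $, -, /, id, num }

Term is the start symbol, so $ ∈ FOLLOW(Term).
In Tail -> id Block Term Decl: add FIRST(Decl) = { / }.
In Block -> Expr Block Term: Term is at the end, add FOLLOW(Block) = { /, id }.
In Expr -> - Term: Term is at the end, add FOLLOW(Expr) = { -, /, id, num }.
Union: FOLLOW(Term) = { $, -, /, id, num }.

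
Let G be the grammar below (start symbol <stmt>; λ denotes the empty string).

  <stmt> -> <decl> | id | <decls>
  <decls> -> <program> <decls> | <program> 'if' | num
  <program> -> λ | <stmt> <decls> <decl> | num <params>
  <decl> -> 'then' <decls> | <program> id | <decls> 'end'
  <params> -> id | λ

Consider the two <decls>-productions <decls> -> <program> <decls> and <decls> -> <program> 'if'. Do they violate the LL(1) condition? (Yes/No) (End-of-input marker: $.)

Yes

FIRST(<program> <decls>) = { 'if', 'then', id, num } and FIRST(<program> 'if') = { 'if', 'then', id, num }.
Both contain 'if', so the two alternatives are not disjoint — LL(1) conflict.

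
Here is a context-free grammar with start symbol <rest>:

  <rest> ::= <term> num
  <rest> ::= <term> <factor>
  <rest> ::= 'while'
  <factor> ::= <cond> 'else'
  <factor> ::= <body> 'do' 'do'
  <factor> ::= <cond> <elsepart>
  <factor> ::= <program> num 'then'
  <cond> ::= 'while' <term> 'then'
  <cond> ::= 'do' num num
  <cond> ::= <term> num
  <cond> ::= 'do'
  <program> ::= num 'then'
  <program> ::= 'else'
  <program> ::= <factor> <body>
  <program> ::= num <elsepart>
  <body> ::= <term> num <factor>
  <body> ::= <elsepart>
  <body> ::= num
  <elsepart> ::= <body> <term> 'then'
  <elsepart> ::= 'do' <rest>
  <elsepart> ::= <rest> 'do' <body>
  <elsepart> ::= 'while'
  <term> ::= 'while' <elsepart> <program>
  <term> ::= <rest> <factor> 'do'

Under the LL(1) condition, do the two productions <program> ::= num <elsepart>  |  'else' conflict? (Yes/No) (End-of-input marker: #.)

FIRST(num <elsepart>) = { num } and FIRST('else') = { 'else' }.
The FIRST sets are disjoint and neither alternative is nullable — no conflict.

No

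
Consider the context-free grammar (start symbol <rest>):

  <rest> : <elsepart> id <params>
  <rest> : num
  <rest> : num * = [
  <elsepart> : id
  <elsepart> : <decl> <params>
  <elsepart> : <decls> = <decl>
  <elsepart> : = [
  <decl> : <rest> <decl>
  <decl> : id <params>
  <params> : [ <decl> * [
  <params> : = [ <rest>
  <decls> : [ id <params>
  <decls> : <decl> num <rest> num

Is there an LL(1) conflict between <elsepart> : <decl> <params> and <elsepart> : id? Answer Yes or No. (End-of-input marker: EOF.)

Yes

FIRST(<decl> <params>) = { =, [, id, num } and FIRST(id) = { id }.
Both contain id, so the two alternatives are not disjoint — LL(1) conflict.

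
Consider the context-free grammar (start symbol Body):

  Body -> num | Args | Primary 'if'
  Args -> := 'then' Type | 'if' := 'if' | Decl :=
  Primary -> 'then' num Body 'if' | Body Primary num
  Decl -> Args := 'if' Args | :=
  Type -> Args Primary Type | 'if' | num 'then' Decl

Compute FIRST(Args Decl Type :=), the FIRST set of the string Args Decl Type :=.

Add FIRST(Args) = { 'if', := }; Args is not nullable, stop.

{ 'if', := }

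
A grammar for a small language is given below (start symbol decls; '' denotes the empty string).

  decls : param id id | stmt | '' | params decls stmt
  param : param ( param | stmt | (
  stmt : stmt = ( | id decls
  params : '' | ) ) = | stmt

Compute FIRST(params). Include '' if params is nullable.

{ ), id, '' }

params : '' contributes ''.
params : ) ) = contributes {)}.
From params : stmt: add FIRST(stmt) = { id }.
Union: FIRST(params) = { ), id, '' }.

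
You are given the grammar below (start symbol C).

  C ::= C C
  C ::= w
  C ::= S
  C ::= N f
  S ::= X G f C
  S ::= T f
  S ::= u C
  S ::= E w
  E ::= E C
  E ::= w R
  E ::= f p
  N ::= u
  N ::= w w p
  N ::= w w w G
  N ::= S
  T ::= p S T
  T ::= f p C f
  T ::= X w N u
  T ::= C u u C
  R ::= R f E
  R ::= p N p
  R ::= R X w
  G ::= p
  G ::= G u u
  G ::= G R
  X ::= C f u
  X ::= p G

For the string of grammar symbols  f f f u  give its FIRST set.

f is a terminal; add {f} and stop.

{ f }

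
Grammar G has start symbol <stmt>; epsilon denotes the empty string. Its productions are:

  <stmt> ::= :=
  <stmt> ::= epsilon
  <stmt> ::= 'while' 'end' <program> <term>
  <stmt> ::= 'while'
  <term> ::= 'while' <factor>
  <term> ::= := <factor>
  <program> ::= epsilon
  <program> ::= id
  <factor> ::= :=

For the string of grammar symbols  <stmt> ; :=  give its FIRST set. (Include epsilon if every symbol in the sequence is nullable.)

{ 'while', :=, ; }

Add FIRST(<stmt>)\{epsilon} = { 'while', := }; <stmt> is nullable, continue.
; is a terminal; add {;} and stop.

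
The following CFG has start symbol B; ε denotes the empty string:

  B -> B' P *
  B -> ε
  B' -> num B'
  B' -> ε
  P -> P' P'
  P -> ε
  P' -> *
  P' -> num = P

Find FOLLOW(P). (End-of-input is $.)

{ *, num }

In B -> B' P *: add FIRST(*) = { * }.
In P' -> num = P: P is at the end, add FOLLOW(P') = { *, num }.
Union: FOLLOW(P) = { *, num }.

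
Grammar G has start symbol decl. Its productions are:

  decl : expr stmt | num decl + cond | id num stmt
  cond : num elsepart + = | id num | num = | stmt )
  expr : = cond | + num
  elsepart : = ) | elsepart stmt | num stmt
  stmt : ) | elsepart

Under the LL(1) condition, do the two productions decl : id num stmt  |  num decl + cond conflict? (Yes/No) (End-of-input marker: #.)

No

FIRST(id num stmt) = { id } and FIRST(num decl + cond) = { num }.
The FIRST sets are disjoint and neither alternative is nullable — no conflict.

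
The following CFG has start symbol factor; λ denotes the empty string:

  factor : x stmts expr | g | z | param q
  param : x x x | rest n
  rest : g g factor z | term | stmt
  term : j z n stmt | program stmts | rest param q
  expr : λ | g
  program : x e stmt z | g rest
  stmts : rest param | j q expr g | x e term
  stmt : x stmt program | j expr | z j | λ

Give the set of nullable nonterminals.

{ expr, rest, stmt }

Directly nullable (have an λ-production): expr, stmt.
rest : stmt with every symbol nullable, so rest is nullable.
No other nonterminal has a production whose RHS symbols are all nullable.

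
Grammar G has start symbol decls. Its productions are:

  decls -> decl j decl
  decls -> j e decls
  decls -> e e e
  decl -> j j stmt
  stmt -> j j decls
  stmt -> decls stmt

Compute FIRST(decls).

{ e, j }

From decls -> decl j decl: add FIRST(decl) = { j }.
decls -> j e decls contributes {j}.
decls -> e e e contributes {e}.
Union: FIRST(decls) = { e, j }.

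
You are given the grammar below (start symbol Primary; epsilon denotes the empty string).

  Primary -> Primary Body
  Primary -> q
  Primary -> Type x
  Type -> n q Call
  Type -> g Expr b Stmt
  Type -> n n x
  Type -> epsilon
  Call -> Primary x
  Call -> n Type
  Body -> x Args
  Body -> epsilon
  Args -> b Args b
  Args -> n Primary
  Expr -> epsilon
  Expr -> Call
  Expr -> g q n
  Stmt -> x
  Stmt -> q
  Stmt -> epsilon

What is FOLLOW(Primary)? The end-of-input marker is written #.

{ #, b, x }

Primary is the start symbol, so # ∈ FOLLOW(Primary).
In Primary -> Primary Body: add FIRST(Body)\{epsilon} = { x }.
  Since Body is nullable, also add FOLLOW(Primary) = { #, b, x }.
In Call -> Primary x: add FIRST(x) = { x }.
In Args -> n Primary: Primary is at the end, add FOLLOW(Args) = { #, b, x }.
Union: FOLLOW(Primary) = { #, b, x }.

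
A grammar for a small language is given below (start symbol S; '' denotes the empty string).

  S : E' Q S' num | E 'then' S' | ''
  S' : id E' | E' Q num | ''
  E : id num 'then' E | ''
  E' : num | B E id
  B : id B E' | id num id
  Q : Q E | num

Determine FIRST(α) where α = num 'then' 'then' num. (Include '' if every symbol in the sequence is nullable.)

num is a terminal; add {num} and stop.

{ num }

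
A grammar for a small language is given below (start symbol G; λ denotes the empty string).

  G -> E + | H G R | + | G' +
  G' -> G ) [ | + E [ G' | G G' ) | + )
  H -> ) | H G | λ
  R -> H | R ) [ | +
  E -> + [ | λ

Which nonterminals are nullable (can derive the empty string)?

Directly nullable (have an λ-production): H, E.
R -> H with every symbol nullable, so R is nullable.
No other nonterminal has a production whose RHS symbols are all nullable.

{ E, H, R }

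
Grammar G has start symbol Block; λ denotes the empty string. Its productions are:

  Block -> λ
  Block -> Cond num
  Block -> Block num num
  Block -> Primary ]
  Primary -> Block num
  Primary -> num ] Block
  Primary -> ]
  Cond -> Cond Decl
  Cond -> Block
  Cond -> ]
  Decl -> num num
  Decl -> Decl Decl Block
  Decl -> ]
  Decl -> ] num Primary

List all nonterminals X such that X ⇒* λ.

Directly nullable (have an λ-production): Block.
Cond -> Block with every symbol nullable, so Cond is nullable.
No other nonterminal has a production whose RHS symbols are all nullable.

{ Block, Cond }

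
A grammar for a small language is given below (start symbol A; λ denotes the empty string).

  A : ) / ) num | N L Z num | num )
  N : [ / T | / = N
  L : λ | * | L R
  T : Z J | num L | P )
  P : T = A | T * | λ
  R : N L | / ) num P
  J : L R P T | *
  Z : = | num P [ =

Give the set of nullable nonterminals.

{ L, P }

Directly nullable (have an λ-production): L, P.
No other nonterminal has a production whose RHS symbols are all nullable.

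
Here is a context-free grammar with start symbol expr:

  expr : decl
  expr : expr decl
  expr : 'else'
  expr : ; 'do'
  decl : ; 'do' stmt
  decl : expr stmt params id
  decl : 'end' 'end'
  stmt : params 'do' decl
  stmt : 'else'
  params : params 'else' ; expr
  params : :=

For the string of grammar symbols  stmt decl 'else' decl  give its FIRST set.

Add FIRST(stmt) = { 'else', := }; stmt is not nullable, stop.

{ 'else', := }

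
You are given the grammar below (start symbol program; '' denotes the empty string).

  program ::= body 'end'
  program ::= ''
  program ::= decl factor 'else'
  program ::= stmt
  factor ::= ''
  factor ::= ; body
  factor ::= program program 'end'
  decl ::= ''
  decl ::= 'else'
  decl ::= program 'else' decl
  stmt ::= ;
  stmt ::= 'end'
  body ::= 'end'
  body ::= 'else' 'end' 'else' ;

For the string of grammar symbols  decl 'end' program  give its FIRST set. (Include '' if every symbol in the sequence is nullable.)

{ 'else', 'end', ; }

Add FIRST(decl)\{''} = { 'else', 'end', ; }; decl is nullable, continue.
'end' is a terminal; add {'end'} and stop.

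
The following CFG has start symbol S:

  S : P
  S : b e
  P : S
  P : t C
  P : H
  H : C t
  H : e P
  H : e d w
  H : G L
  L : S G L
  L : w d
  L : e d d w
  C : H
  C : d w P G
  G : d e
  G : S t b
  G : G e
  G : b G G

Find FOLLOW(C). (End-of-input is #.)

{ #, b, d, e, t }

In P : t C: C is at the end, add FOLLOW(P) = { #, b, d, e, t }.
In H : C t: add FIRST(t) = { t }.
Union: FOLLOW(C) = { #, b, d, e, t }.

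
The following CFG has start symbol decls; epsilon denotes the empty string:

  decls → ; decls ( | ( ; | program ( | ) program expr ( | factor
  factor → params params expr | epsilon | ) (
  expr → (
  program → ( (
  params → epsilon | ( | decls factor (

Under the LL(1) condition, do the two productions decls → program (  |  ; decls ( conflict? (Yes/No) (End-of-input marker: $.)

FIRST(program () = { ( } and FIRST(; decls () = { ; }.
The FIRST sets are disjoint and neither alternative is nullable — no conflict.

No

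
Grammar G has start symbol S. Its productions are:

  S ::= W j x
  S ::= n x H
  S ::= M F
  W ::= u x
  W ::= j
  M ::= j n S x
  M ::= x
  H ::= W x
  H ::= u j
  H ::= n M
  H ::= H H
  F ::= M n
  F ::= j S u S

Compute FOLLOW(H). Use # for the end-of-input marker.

{ #, j, n, u, x }

In S ::= n x H: H is at the end, add FOLLOW(S) = { #, u, x }.
In H ::= H H: add FIRST(H) = { j, n, u }.
In H ::= H H: H is at the end, add FOLLOW(H) = { #, j, n, u, x }.
Union: FOLLOW(H) = { #, j, n, u, x }.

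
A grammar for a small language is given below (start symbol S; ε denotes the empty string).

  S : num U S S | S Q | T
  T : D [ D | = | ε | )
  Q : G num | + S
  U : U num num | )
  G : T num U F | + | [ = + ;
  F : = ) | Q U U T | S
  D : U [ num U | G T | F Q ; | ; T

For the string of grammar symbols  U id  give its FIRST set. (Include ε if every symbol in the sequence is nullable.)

{ ) }

Add FIRST(U) = { ) }; U is not nullable, stop.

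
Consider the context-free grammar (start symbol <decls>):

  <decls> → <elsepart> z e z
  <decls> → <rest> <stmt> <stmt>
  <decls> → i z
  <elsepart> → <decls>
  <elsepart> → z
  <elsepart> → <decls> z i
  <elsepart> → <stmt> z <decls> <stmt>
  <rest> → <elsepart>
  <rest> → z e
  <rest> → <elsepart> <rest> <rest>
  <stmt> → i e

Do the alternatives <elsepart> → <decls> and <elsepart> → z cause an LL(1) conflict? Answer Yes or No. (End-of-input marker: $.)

Yes

FIRST(<decls>) = { i, z } and FIRST(z) = { z }.
Both contain z, so the two alternatives are not disjoint — LL(1) conflict.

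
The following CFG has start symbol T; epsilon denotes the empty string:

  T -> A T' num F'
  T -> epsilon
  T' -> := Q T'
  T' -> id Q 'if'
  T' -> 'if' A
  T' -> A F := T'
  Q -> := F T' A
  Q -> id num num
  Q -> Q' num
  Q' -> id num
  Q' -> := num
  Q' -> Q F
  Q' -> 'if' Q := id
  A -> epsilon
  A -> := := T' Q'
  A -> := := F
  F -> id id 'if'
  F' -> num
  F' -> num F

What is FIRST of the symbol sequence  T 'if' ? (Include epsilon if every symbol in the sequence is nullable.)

Add FIRST(T)\{epsilon} = { 'if', :=, id }; T is nullable, continue.
'if' is a terminal; add {'if'} and stop.

{ 'if', :=, id }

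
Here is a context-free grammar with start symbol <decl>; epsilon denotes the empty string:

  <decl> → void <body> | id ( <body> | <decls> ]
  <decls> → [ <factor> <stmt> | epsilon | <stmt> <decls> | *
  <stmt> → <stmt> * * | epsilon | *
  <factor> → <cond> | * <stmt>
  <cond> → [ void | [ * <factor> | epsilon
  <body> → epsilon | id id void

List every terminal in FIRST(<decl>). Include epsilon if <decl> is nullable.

<decl> → void <body> contributes {void}.
<decl> → id ( <body> contributes {id}.
From <decl> → <decls> ]: <decls> nullable, take FIRST(<decls>) ∪ {]} = { *, [, ] }.
Union: FIRST(<decl>) = { *, [, ], id, void }.

{ *, [, ], id, void }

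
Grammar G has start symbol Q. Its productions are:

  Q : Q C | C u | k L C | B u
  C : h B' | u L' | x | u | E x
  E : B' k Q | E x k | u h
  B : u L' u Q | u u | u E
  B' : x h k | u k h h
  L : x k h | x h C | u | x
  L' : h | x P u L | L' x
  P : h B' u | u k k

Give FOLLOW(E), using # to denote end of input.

{ u, x }

In C : E x: add FIRST(x) = { x }.
In E : E x k: add FIRST(x k) = { x }.
In B : u E: E is at the end, add FOLLOW(B) = { u }.
Union: FOLLOW(E) = { u, x }.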